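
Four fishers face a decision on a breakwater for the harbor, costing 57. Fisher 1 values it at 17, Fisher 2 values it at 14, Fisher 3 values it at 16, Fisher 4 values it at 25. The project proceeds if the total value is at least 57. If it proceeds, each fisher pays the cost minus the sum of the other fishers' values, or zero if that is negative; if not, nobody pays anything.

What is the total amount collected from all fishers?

13

Total value 72 ≥ cost 57, so it is built.
Fisher 1: others sum to 55; max(0, 57 - 55) = 2.
Fisher 2: others sum to 58; max(0, 57 - 58) = 0.
Fisher 3: others sum to 56; max(0, 57 - 56) = 1.
Fisher 4: others sum to 47; max(0, 57 - 47) = 10.
Total collected = 2 + 0 + 1 + 10 = 13.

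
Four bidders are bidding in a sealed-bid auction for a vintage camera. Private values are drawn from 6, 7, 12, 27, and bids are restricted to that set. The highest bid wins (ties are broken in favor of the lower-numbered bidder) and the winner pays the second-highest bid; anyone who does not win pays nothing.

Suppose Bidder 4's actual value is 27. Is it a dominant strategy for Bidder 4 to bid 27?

Check each profile of the others' bids and compare truth against every alternative bid.
Others bid (6, 6, 12): truth gives 15, best alternative gives 0.
Others bid (6, 7, 12): truth gives 15, best alternative gives 0.
Others bid (6, 12, 6): truth gives 15, best alternative gives 0.
Others bid (6, 12, 7): truth gives 15, best alternative gives 0.
Others bid (6, 12, 12): truth gives 15, best alternative gives 0.
Others bid (7, 6, 12): truth gives 15, best alternative gives 0.
(Remaining 58 profiles checked similarly; truth is weakly best in each.)
In every case the truthful bid is at least as good as any alternative, so it is a dominant strategy.

Yes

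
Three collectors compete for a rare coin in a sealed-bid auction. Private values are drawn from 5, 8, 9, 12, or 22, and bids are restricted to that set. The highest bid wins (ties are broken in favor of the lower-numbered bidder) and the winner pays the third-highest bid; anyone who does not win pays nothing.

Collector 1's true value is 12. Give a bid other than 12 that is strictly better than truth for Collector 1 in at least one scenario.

22

Suppose Collector 2 bids 5 and Collector 3 bids 22.
Bid 12: loses, pays 0, utility 0.
Bid 22: wins, pays 5, utility 12 - 5 = 7.
So bidding 22 beats truth here (7 > 0).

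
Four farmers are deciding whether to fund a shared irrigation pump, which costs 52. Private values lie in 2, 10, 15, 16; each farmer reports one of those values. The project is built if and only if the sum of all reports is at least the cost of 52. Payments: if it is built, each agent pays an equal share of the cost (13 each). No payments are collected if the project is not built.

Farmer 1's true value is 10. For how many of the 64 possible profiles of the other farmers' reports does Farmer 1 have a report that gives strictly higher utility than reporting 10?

11

Others report (10, 16, 16): truth gives -3; report 2 gives 0 > -3. Violating.
Others report (15, 15, 15): truth gives -3; report 2 gives 0 > -3. Violating.
Others report (15, 15, 16): truth gives -3; report 2 gives 0 > -3. Violating.
Others report (15, 16, 15): truth gives -3; report 2 gives 0 > -3. Violating.
Others report (2, 2, 2): truth gives 0; no alternative beats it.
Others report (2, 2, 10): truth gives 0; no alternative beats it.
(Checking all 64 profiles: 11 have a profitable deviation, 53 do not.)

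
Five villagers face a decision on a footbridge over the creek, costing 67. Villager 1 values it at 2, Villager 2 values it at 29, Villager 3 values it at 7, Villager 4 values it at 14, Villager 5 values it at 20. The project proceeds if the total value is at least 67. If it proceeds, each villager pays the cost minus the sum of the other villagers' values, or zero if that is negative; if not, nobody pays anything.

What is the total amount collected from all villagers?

Total value 72 ≥ cost 67, so it is built.
Villager 1: others sum to 70; max(0, 67 - 70) = 0.
Villager 2: others sum to 43; max(0, 67 - 43) = 24.
Villager 3: others sum to 65; max(0, 67 - 65) = 2.
Villager 4: others sum to 58; max(0, 67 - 58) = 9.
Villager 5: others sum to 52; max(0, 67 - 52) = 15.
Total collected = 0 + 24 + 2 + 9 + 15 = 50.

50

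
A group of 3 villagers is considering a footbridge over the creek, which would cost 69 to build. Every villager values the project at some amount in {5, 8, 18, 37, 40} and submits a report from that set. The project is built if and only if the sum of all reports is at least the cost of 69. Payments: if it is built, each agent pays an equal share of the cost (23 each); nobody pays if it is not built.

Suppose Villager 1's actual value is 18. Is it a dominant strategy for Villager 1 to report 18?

Consider the case where Villager 2 reports 18 and Villager 3 reports 37.
Truthful report 18: project built, pays 23, utility 18 - 23 = -5.
Report 5 instead: project not built, utility 0.
Since 0 > -5, reporting 5 is strictly better here, so truthful reporting is not dominant.

No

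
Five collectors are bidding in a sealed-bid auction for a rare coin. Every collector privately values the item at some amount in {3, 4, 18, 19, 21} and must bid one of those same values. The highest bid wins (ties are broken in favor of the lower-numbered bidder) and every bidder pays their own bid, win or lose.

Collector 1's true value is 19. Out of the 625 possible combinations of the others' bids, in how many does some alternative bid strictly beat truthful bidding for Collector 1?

450

Others bid (3, 3, 3, 3): truth gives 0; bid 3 gives 16 > 0. Violating.
Others bid (3, 3, 3, 4): truth gives 0; bid 4 gives 15 > 0. Violating.
Others bid (3, 3, 3, 18): truth gives 0; bid 18 gives 1 > 0. Violating.
Others bid (3, 3, 3, 21): truth gives -19; bid 21 gives -2 > -19. Violating.
Others bid (3, 3, 3, 19): truth gives 0; no alternative beats it.
Others bid (3, 3, 4, 19): truth gives 0; no alternative beats it.
(Checking all 625 profiles: 450 have a profitable deviation, 175 do not.)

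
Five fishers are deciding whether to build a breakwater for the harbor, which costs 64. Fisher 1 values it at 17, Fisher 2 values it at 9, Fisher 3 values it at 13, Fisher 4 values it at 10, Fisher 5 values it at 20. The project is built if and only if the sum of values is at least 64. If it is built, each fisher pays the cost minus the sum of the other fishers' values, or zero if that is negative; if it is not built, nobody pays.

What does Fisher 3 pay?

Total value 69 ≥ cost 64, so the project is built.
The other fishers' values sum to 56.
Cost minus that sum is 64 - 56 = 8.

8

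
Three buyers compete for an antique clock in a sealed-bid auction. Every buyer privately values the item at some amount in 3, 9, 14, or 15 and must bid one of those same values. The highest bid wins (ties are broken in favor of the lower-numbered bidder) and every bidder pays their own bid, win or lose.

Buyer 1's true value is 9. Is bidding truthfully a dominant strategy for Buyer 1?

No

Consider the case where Buyer 2 bids 3 and Buyer 3 bids 3.
Truthful bid 9: wins, pays 9, utility 9 - 9 = 0.
Bid 3 instead: wins, pays 3, utility 9 - 3 = 6.
Since 6 > 0, bidding 3 is strictly better here, so truthful bidding is not dominant.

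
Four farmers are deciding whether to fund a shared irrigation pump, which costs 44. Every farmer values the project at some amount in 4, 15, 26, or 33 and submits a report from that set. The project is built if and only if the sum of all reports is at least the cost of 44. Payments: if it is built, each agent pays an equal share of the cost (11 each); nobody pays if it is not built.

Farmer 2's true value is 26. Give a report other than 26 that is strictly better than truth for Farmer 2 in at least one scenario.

Suppose Farmer 1 reports 4, Farmer 3 reports 4 and Farmer 4 reports 4.
Report 26: project not built, utility 0.
Report 33: project built, pays 11, utility 26 - 11 = 15.
So reporting 33 beats truth here (15 > 0).

33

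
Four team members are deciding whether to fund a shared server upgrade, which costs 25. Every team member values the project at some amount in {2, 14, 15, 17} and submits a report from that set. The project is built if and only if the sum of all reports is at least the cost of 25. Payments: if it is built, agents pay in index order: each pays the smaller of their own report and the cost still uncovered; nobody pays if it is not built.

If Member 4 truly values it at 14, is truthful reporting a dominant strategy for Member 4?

Check each profile of the others' reports and compare truth against every alternative report.
Others report (2, 14, 14): truth gives 14, best alternative gives 14.
Others report (2, 14, 15): truth gives 14, best alternative gives 14.
Others report (2, 14, 17): truth gives 14, best alternative gives 14.
Others report (2, 15, 14): truth gives 14, best alternative gives 14.
Others report (2, 15, 15): truth gives 14, best alternative gives 14.
Others report (2, 15, 17): truth gives 14, best alternative gives 14.
(Remaining 58 profiles checked similarly; truth is weakly best in each.)
In every case the truthful report is at least as good as any alternative, so it is a dominant strategy.

Yes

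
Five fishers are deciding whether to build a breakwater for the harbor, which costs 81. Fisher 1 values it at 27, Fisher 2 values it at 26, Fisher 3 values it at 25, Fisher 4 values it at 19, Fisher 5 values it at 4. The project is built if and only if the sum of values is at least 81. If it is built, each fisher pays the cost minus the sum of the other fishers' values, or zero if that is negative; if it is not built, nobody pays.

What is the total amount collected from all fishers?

Total value 101 ≥ cost 81, so it is built.
Fisher 1: others sum to 74; max(0, 81 - 74) = 7.
Fisher 2: others sum to 75; max(0, 81 - 75) = 6.
Fisher 3: others sum to 76; max(0, 81 - 76) = 5.
Fisher 4: others sum to 82; max(0, 81 - 82) = 0.
Fisher 5: others sum to 97; max(0, 81 - 97) = 0.
Total collected = 7 + 6 + 5 + 0 + 0 = 18.

18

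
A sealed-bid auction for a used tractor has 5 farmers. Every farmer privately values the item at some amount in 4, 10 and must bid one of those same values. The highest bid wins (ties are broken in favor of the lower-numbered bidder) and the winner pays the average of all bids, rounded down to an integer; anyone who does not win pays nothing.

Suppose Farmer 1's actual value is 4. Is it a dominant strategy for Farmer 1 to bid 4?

Check each profile of the others' bids and compare truth against every alternative bid.
Others bid (10, 10, 10, 10): truth gives 0, best alternative gives -6.
Others bid (4, 10, 10, 10): truth gives 0, best alternative gives -4.
Others bid (10, 4, 10, 10): truth gives 0, best alternative gives -4.
Others bid (10, 10, 4, 10): truth gives 0, best alternative gives -4.
Others bid (10, 10, 10, 4): truth gives 0, best alternative gives -4.
Others bid (4, 4, 10, 10): truth gives 0, best alternative gives -3.
(Remaining 10 profiles checked similarly; truth is weakly best in each.)
In every case the truthful bid is at least as good as any alternative, so it is a dominant strategy.

Yes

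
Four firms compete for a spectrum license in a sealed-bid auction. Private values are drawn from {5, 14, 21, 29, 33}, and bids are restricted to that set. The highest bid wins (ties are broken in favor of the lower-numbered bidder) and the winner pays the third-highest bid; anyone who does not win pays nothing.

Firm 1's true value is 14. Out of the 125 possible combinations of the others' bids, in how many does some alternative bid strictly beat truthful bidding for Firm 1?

9

Others bid (5, 5, 21): truth gives 0; bid 21 gives 9 > 0. Violating.
Others bid (5, 5, 29): truth gives 0; bid 29 gives 9 > 0. Violating.
Others bid (5, 5, 33): truth gives 0; bid 33 gives 9 > 0. Violating.
Others bid (5, 21, 5): truth gives 0; bid 21 gives 9 > 0. Violating.
Others bid (5, 5, 5): truth gives 9; no alternative beats it.
Others bid (5, 5, 14): truth gives 9; no alternative beats it.
(Checking all 125 profiles: 9 have a profitable deviation, 116 do not.)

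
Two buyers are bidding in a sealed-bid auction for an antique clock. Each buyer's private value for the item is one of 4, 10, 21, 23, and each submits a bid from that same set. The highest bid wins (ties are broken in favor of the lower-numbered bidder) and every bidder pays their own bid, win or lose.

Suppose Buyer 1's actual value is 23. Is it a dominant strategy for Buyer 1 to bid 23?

Consider the case where Buyer 2 bids 4.
Truthful bid 23: wins, pays 23, utility 23 - 23 = 0.
Bid 4 instead: wins, pays 4, utility 23 - 4 = 19.
Since 19 > 0, bidding 4 is strictly better here, so truthful bidding is not dominant.

No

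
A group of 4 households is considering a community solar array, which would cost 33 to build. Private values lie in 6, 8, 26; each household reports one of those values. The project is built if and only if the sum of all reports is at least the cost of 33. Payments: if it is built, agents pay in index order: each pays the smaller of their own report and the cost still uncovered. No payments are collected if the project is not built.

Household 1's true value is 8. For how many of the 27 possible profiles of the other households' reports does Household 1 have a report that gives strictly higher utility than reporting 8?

19

Others report (6, 6, 26): truth gives 0; report 6 gives 2 > 0. Violating.
Others report (6, 8, 26): truth gives 0; report 6 gives 2 > 0. Violating.
Others report (6, 26, 6): truth gives 0; report 6 gives 2 > 0. Violating.
Others report (6, 26, 8): truth gives 0; report 6 gives 2 > 0. Violating.
Others report (6, 6, 6): truth gives 0; no alternative beats it.
Others report (6, 6, 8): truth gives 0; no alternative beats it.
(Checking all 27 profiles: 19 have a profitable deviation, 8 do not.)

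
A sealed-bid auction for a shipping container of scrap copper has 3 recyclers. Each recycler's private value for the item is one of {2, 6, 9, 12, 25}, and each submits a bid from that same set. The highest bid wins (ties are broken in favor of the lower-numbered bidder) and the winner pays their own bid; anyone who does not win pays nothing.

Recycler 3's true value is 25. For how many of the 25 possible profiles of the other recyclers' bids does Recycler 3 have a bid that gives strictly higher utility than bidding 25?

9

Others bid (2, 2): truth gives 0; bid 6 gives 19 > 0. Violating.
Others bid (2, 6): truth gives 0; bid 9 gives 16 > 0. Violating.
Others bid (2, 9): truth gives 0; bid 12 gives 13 > 0. Violating.
Others bid (6, 2): truth gives 0; bid 9 gives 16 > 0. Violating.
Others bid (2, 12): truth gives 0; no alternative beats it.
Others bid (2, 25): truth gives 0; no alternative beats it.
(Checking all 25 profiles: 9 have a profitable deviation, 16 do not.)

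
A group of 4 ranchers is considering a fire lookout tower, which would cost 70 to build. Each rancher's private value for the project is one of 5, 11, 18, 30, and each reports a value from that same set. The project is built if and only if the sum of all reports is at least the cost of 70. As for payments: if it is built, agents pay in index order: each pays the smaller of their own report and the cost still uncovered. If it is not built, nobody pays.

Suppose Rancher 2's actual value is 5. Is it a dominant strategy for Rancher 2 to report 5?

Yes

Check each profile of the others' reports and compare truth against every alternative report.
Others report (5, 30, 30): truth gives 0, best alternative gives -6.
Others report (11, 18, 30): truth gives 0, best alternative gives -6.
Others report (11, 30, 18): truth gives 0, best alternative gives -6.
Others report (11, 30, 30): truth gives 0, best alternative gives -6.
Others report (18, 11, 30): truth gives 0, best alternative gives -6.
Others report (18, 18, 30): truth gives 0, best alternative gives -6.
(Remaining 58 profiles checked similarly; truth is weakly best in each.)
In every case the truthful report is at least as good as any alternative, so it is a dominant strategy.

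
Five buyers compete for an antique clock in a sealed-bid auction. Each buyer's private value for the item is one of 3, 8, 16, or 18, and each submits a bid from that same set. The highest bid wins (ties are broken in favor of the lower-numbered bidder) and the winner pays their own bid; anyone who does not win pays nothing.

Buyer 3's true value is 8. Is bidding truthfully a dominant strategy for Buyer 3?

Check each profile of the others' bids and compare truth against every alternative bid.
Others bid (3, 3, 3, 3): truth gives 0, best alternative gives 0.
Others bid (3, 3, 3, 8): truth gives 0, best alternative gives 0.
Others bid (3, 3, 3, 16): truth gives 0, best alternative gives 0.
Others bid (3, 3, 3, 18): truth gives 0, best alternative gives 0.
Others bid (3, 3, 8, 3): truth gives 0, best alternative gives 0.
Others bid (3, 3, 8, 8): truth gives 0, best alternative gives 0.
(Remaining 250 profiles checked similarly; truth is weakly best in each.)
In every case the truthful bid is at least as good as any alternative, so it is a dominant strategy.

Yes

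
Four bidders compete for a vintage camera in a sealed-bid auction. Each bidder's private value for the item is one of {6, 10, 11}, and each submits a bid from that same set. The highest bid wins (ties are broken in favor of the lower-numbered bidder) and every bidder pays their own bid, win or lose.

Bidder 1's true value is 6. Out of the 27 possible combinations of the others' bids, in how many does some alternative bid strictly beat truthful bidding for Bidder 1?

26

Others bid (6, 6, 10): truth gives -6; bid 10 gives -4 > -6. Violating.
Others bid (6, 6, 11): truth gives -6; bid 11 gives -5 > -6. Violating.
Others bid (6, 10, 6): truth gives -6; bid 10 gives -4 > -6. Violating.
Others bid (6, 10, 10): truth gives -6; bid 10 gives -4 > -6. Violating.
Others bid (6, 6, 6): truth gives 0; no alternative beats it.
(Checking all 27 profiles: 26 have a profitable deviation, 1 does not.)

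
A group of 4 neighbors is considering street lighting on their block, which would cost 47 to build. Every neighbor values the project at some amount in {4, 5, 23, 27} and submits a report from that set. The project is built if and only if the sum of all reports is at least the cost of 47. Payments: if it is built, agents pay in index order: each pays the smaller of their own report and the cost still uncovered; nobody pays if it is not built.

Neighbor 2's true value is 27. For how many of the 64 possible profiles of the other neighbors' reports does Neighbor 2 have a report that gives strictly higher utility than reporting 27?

Others report (4, 4, 23): truth gives 0; report 23 gives 4 > 0. Violating.
Others report (4, 4, 27): truth gives 0; report 23 gives 4 > 0. Violating.
Others report (4, 5, 23): truth gives 0; report 23 gives 4 > 0. Violating.
Others report (4, 5, 27): truth gives 0; report 23 gives 4 > 0. Violating.
Others report (4, 4, 4): truth gives 0; no alternative beats it.
Others report (4, 4, 5): truth gives 0; no alternative beats it.
(Checking all 64 profiles: 52 have a profitable deviation, 12 do not.)

52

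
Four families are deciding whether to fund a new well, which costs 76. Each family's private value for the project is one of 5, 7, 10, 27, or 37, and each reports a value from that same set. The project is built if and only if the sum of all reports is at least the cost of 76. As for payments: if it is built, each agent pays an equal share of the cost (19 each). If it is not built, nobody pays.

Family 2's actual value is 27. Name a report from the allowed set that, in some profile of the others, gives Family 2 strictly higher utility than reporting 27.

Suppose Family 1 reports 5, Family 3 reports 5 and Family 4 reports 37.
Report 27: project not built, utility 0.
Report 37: project built, pays 19, utility 27 - 19 = 8.
So reporting 37 beats truth here (8 > 0).

37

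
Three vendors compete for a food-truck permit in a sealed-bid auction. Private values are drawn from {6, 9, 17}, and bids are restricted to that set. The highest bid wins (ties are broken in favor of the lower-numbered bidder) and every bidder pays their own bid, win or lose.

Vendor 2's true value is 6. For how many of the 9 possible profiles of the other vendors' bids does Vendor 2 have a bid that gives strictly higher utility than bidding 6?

Others bid (6, 6): truth gives -6; bid 9 gives -3 > -6. Violating.
Others bid (6, 9): truth gives -6; bid 9 gives -3 > -6. Violating.
Others bid (6, 17): truth gives -6; no alternative beats it.
Others bid (9, 6): truth gives -6; no alternative beats it.
(Checking all 9 profiles: 2 have a profitable deviation, 7 do not.)

2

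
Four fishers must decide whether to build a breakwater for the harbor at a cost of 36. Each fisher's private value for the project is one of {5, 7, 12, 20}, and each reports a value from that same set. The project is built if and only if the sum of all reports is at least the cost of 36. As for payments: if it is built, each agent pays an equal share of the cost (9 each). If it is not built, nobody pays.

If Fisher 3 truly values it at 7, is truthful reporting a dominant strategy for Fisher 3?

Consider the case where Fisher 1 reports 5, Fisher 2 reports 5 and Fisher 4 reports 20.
Truthful report 7: project built, pays 9, utility 7 - 9 = -2.
Report 5 instead: project not built, utility 0.
Since 0 > -2, reporting 5 is strictly better here, so truthful reporting is not dominant.

No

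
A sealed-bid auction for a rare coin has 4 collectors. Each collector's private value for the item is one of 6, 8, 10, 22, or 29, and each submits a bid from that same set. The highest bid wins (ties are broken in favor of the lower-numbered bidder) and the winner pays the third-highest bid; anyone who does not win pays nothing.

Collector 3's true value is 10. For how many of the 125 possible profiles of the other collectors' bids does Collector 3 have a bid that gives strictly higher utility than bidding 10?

Others bid (6, 6, 22): truth gives 0; bid 22 gives 4 > 0. Violating.
Others bid (6, 6, 29): truth gives 0; bid 29 gives 4 > 0. Violating.
Others bid (6, 8, 22): truth gives 0; bid 22 gives 2 > 0. Violating.
Others bid (6, 8, 29): truth gives 0; bid 29 gives 2 > 0. Violating.
Others bid (6, 6, 6): truth gives 4; no alternative beats it.
Others bid (6, 6, 8): truth gives 4; no alternative beats it.
(Checking all 125 profiles: 24 have a profitable deviation, 101 do not.)

24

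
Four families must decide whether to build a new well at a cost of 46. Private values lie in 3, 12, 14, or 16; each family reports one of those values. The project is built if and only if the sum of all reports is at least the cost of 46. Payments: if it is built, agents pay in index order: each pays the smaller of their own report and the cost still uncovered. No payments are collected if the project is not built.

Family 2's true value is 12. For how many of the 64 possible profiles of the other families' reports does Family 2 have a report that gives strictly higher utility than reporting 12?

Others report (12, 16, 16): truth gives 0; report 3 gives 9 > 0. Violating.
Others report (14, 14, 16): truth gives 0; report 3 gives 9 > 0. Violating.
Others report (14, 16, 14): truth gives 0; report 3 gives 9 > 0. Violating.
Others report (14, 16, 16): truth gives 0; report 3 gives 9 > 0. Violating.
Others report (3, 3, 3): truth gives 0; no alternative beats it.
Others report (3, 3, 12): truth gives 0; no alternative beats it.
(Checking all 64 profiles: 10 have a profitable deviation, 54 do not.)

10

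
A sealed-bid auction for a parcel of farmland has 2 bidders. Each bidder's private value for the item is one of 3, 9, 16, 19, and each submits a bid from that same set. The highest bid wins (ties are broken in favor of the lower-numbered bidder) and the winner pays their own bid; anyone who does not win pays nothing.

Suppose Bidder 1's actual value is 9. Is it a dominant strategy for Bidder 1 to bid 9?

Consider the case where Bidder 2 bids 3.
Truthful bid 9: wins, pays 9, utility 9 - 9 = 0.
Bid 3 instead: wins, pays 3, utility 9 - 3 = 6.
Since 6 > 0, bidding 3 is strictly better here, so truthful bidding is not dominant.

No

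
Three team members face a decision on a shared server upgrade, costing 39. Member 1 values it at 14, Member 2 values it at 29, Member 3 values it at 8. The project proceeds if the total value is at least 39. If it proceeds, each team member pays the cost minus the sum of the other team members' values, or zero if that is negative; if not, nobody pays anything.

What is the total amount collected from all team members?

Total value 51 ≥ cost 39, so it is built.
Member 1: others sum to 37; max(0, 39 - 37) = 2.
Member 2: others sum to 22; max(0, 39 - 22) = 17.
Member 3: others sum to 43; max(0, 39 - 43) = 0.
Total collected = 2 + 17 + 0 = 19.

19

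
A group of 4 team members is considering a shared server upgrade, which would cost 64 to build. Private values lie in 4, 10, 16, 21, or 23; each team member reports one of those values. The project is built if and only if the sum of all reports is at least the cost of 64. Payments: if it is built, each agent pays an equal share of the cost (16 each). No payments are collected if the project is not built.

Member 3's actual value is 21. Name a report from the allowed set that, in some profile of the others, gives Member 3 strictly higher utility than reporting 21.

23

Suppose Member 1 reports 4, Member 2 reports 16 and Member 4 reports 21.
Report 21: project not built, utility 0.
Report 23: project built, pays 16, utility 21 - 16 = 5.
So reporting 23 beats truth here (5 > 0).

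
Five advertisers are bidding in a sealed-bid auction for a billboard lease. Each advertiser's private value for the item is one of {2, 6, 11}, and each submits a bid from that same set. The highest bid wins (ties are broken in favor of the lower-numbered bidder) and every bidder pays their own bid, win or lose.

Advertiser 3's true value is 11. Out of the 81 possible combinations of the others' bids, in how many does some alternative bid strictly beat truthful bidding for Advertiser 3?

Others bid (2, 2, 2, 2): truth gives 0; bid 6 gives 5 > 0. Violating.
Others bid (2, 2, 2, 6): truth gives 0; bid 6 gives 5 > 0. Violating.
Others bid (2, 2, 6, 2): truth gives 0; bid 6 gives 5 > 0. Violating.
Others bid (2, 2, 6, 6): truth gives 0; bid 6 gives 5 > 0. Violating.
Others bid (2, 2, 2, 11): truth gives 0; no alternative beats it.
Others bid (2, 2, 6, 11): truth gives 0; no alternative beats it.
(Checking all 81 profiles: 49 have a profitable deviation, 32 do not.)

49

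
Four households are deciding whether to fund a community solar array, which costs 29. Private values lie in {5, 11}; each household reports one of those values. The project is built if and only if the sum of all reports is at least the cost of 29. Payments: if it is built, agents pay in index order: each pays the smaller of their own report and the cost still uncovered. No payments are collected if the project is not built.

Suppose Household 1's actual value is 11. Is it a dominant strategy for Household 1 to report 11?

No

Consider the case where Household 2 reports 5, Household 3 reports 11 and Household 4 reports 11.
Truthful report 11: project built, pays 11, utility 11 - 11 = 0.
Report 5 instead: project built, pays 5, utility 11 - 5 = 6.
Since 6 > 0, reporting 5 is strictly better here, so truthful reporting is not dominant.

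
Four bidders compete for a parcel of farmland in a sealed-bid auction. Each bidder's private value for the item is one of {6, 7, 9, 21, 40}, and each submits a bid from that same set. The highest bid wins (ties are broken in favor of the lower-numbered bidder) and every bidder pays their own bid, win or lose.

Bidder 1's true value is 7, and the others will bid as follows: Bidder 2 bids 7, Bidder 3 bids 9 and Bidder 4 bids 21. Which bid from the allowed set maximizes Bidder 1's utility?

Bid 6: loses but pays 6, utility -6.
Bid 7: loses but pays 7, utility -7.
Bid 9: loses but pays 9, utility -9.
Bid 21: wins, pays 21, utility 7 - 21 = -14.
Bid 40: wins, pays 40, utility 7 - 40 = -33.
The best choice is 6 with utility -6.

6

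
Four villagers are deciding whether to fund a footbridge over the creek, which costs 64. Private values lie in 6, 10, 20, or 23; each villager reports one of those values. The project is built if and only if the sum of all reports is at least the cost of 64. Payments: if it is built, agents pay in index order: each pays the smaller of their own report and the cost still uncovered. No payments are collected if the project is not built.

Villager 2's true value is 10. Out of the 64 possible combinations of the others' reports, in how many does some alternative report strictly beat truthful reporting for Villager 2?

8

Others report (20, 20, 20): truth gives 0; report 6 gives 4 > 0. Violating.
Others report (20, 20, 23): truth gives 0; report 6 gives 4 > 0. Violating.
Others report (20, 23, 20): truth gives 0; report 6 gives 4 > 0. Violating.
Others report (20, 23, 23): truth gives 0; report 6 gives 4 > 0. Violating.
Others report (6, 6, 6): truth gives 0; no alternative beats it.
Others report (6, 6, 10): truth gives 0; no alternative beats it.
(Checking all 64 profiles: 8 have a profitable deviation, 56 do not.)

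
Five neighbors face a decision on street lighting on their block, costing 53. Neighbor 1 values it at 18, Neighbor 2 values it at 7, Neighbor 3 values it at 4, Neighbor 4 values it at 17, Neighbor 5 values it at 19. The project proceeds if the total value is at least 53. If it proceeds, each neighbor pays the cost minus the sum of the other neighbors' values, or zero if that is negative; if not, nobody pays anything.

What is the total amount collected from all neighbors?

18

Total value 65 ≥ cost 53, so it is built.
Neighbor 1: others sum to 47; max(0, 53 - 47) = 6.
Neighbor 2: others sum to 58; max(0, 53 - 58) = 0.
Neighbor 3: others sum to 61; max(0, 53 - 61) = 0.
Neighbor 4: others sum to 48; max(0, 53 - 48) = 5.
Neighbor 5: others sum to 46; max(0, 53 - 46) = 7.
Total collected = 6 + 0 + 0 + 5 + 7 = 18.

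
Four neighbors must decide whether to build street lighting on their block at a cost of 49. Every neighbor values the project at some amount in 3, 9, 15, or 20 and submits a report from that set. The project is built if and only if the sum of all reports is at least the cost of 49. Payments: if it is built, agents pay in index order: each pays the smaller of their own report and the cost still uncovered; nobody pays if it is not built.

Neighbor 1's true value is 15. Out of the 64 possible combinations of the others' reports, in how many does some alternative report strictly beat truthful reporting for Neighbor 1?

Others report (3, 20, 20): truth gives 0; report 9 gives 6 > 0. Violating.
Others report (9, 15, 20): truth gives 0; report 9 gives 6 > 0. Violating.
Others report (9, 20, 15): truth gives 0; report 9 gives 6 > 0. Violating.
Others report (9, 20, 20): truth gives 0; report 3 gives 12 > 0. Violating.
Others report (3, 3, 3): truth gives 0; no alternative beats it.
Others report (3, 3, 9): truth gives 0; no alternative beats it.
(Checking all 64 profiles: 20 have a profitable deviation, 44 do not.)

20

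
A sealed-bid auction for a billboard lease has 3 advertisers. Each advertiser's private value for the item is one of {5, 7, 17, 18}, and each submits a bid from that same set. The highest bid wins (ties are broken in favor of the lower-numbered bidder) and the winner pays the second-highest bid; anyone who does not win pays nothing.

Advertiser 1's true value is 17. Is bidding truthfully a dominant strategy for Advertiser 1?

Yes

Check each profile of the others' bids and compare truth against every alternative bid.
Others bid (5, 5): truth gives 12, best alternative gives 12.
Others bid (5, 7): truth gives 10, best alternative gives 10.
Others bid (7, 5): truth gives 10, best alternative gives 10.
Others bid (7, 7): truth gives 10, best alternative gives 10.
Others bid (5, 17): truth gives 0, best alternative gives 0.
Others bid (5, 18): truth gives 0, best alternative gives 0.
(Remaining 10 profiles checked similarly; truth is weakly best in each.)
In every case the truthful bid is at least as good as any alternative, so it is a dominant strategy.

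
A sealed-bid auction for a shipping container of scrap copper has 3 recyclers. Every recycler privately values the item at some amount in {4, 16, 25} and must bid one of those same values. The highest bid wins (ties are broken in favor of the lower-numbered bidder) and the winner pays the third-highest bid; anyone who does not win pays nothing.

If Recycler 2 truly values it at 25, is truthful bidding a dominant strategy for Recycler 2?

Yes

Check each profile of the others' bids and compare truth against every alternative bid.
Others bid (4, 25): truth gives 21, best alternative gives 0.
Others bid (16, 4): truth gives 21, best alternative gives 0.
Others bid (16, 16): truth gives 9, best alternative gives 0.
Others bid (16, 25): truth gives 9, best alternative gives 0.
Others bid (4, 4): truth gives 21, best alternative gives 21.
Others bid (4, 16): truth gives 21, best alternative gives 21.
(Remaining 3 profiles checked similarly; truth is weakly best in each.)
In every case the truthful bid is at least as good as any alternative, so it is a dominant strategy.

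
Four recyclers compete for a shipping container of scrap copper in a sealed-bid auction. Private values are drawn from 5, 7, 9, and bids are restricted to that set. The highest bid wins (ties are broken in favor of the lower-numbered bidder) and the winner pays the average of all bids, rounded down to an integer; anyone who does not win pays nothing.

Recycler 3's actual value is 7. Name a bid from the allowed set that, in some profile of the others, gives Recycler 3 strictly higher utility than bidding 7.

Suppose Recycler 1 bids 5, Recycler 2 bids 7 and Recycler 4 bids 5.
Bid 7: loses, pays 0, utility 0.
Bid 9: wins, pays 6, utility 7 - 6 = 1.
So bidding 9 beats truth here (1 > 0).

9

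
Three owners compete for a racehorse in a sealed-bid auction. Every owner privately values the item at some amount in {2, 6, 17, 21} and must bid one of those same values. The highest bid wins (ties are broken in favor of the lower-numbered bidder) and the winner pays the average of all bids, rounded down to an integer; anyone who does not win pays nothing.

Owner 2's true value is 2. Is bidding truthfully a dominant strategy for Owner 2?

Check each profile of the others' bids and compare truth against every alternative bid.
Others bid (2, 6): truth gives 0, best alternative gives -2.
Others bid (2, 2): truth gives 0, best alternative gives -1.
Others bid (2, 17): truth gives 0, best alternative gives 0.
Others bid (2, 21): truth gives 0, best alternative gives 0.
Others bid (6, 2): truth gives 0, best alternative gives 0.
Others bid (6, 6): truth gives 0, best alternative gives 0.
(Remaining 10 profiles checked similarly; truth is weakly best in each.)
In every case the truthful bid is at least as good as any alternative, so it is a dominant strategy.

Yes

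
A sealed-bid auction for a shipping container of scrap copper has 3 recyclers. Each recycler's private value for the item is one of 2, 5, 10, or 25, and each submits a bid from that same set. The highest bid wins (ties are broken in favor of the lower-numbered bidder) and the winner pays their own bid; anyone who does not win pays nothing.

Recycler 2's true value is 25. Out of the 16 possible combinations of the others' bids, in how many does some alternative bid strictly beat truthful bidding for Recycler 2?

Others bid (2, 2): truth gives 0; bid 5 gives 20 > 0. Violating.
Others bid (2, 5): truth gives 0; bid 5 gives 20 > 0. Violating.
Others bid (2, 10): truth gives 0; bid 10 gives 15 > 0. Violating.
Others bid (5, 2): truth gives 0; bid 10 gives 15 > 0. Violating.
Others bid (2, 25): truth gives 0; no alternative beats it.
Others bid (5, 25): truth gives 0; no alternative beats it.
(Checking all 16 profiles: 6 have a profitable deviation, 10 do not.)

6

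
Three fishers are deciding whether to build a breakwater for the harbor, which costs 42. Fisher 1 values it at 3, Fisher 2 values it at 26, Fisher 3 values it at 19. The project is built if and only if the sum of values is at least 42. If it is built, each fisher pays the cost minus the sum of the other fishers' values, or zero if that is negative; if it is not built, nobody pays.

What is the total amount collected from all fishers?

33

Total value 48 ≥ cost 42, so it is built.
Fisher 1: others sum to 45; max(0, 42 - 45) = 0.
Fisher 2: others sum to 22; max(0, 42 - 22) = 20.
Fisher 3: others sum to 29; max(0, 42 - 29) = 13.
Total collected = 0 + 20 + 13 = 33.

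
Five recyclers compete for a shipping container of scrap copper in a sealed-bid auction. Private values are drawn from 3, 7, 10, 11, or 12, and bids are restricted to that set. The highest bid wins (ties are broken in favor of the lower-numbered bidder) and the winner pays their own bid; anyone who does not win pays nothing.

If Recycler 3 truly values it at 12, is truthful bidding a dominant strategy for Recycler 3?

Consider the case where Recycler 1 bids 3, Recycler 2 bids 3, Recycler 4 bids 3 and Recycler 5 bids 3.
Truthful bid 12: wins, pays 12, utility 12 - 12 = 0.
Bid 7 instead: wins, pays 7, utility 12 - 7 = 5.
Since 5 > 0, bidding 7 is strictly better here, so truthful bidding is not dominant.

No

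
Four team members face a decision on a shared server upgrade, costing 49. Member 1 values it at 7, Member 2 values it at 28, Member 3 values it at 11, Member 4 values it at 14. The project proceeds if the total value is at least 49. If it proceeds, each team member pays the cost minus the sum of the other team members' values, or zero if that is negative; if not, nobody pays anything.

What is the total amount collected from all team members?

20

Total value 60 ≥ cost 49, so it is built.
Member 1: others sum to 53; max(0, 49 - 53) = 0.
Member 2: others sum to 32; max(0, 49 - 32) = 17.
Member 3: others sum to 49; max(0, 49 - 49) = 0.
Member 4: others sum to 46; max(0, 49 - 46) = 3.
Total collected = 0 + 17 + 0 + 3 = 20.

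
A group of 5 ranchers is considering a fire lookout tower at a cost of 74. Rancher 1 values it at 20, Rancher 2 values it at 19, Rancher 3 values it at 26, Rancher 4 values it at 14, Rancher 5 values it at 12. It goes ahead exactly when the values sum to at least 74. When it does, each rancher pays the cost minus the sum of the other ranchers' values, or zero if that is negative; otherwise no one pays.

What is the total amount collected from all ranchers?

14

Total value 91 ≥ cost 74, so it is built.
Rancher 1: others sum to 71; max(0, 74 - 71) = 3.
Rancher 2: others sum to 72; max(0, 74 - 72) = 2.
Rancher 3: others sum to 65; max(0, 74 - 65) = 9.
Rancher 4: others sum to 77; max(0, 74 - 77) = 0.
Rancher 5: others sum to 79; max(0, 74 - 79) = 0.
Total collected = 3 + 2 + 9 + 0 + 0 = 14.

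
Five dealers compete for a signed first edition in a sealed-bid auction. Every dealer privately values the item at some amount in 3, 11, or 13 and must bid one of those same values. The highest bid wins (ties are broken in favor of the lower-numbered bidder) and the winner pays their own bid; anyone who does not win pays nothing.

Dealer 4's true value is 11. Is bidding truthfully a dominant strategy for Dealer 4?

Yes

Check each profile of the others' bids and compare truth against every alternative bid.
Others bid (3, 3, 3, 3): truth gives 0, best alternative gives 0.
Others bid (3, 3, 3, 11): truth gives 0, best alternative gives 0.
Others bid (3, 3, 3, 13): truth gives 0, best alternative gives 0.
Others bid (3, 3, 11, 3): truth gives 0, best alternative gives 0.
Others bid (3, 3, 11, 11): truth gives 0, best alternative gives 0.
Others bid (3, 3, 11, 13): truth gives 0, best alternative gives 0.
(Remaining 75 profiles checked similarly; truth is weakly best in each.)
In every case the truthful bid is at least as good as any alternative, so it is a dominant strategy.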